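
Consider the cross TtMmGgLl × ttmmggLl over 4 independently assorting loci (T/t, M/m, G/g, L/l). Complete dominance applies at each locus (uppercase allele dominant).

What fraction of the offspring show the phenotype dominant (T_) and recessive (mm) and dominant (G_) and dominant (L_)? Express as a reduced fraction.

TtMmGgLl gametes: TMGL×1, TMGl×1, TMgL×1, TMgl×1, TmGL×1, TmGl×1, TmgL×1, Tmgl×1, tMGL×1, tMGl×1, tMgL×1, tMgl×1, tmGL×1, tmGl×1, tmgL×1, tmgl×1
ttmmggLl gametes: tmgL×8, tmgl×8
TtMmGgLl×ttmmggLl grid (16·16=256): TtMmGgLL=8 TtMmGgLl=16 TtMmGgll=8 TtMmggLL=8 TtMmggLl=16 TtMmggll=8 TtmmGgLL=8 TtmmGgLl=16 TtmmGgll=8 TtmmggLL=8 TtmmggLl=16 Ttmmggll=8 ttMmGgLL=8 ttMmGgLl=16 ttMmGgll=8 ttMmggLL=8 ttMmggLl=16 ttMmggll=8 ttmmGgLL=8 ttmmGgLl=16 ttmmGgll=8 ttmmggLL=8 ttmmggLl=16 ttmmggll=8
T_ mm G_ L_ hits 24/256; gcd=8; 24÷8/256÷8 = 3/32

P(T_ mm G_ L_) = 3/32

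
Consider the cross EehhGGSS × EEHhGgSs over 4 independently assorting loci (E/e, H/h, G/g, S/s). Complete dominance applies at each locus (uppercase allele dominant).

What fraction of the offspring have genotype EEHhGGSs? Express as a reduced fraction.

P(EEHhGGSs) = 1/16

EehhGGSS gametes: EhGS×8, ehGS×8
EEHhGgSs gametes: EHGS×2, EHGs×2, EHgS×2, EHgs×2, EhGS×2, EhGs×2, EhgS×2, Ehgs×2
EehhGGSS×EEHhGgSs grid (16·16=256): EEHhGGSS=16 EEHhGGSs=16 EEHhGgSS=16 EEHhGgSs=16 EEhhGGSS=16 EEhhGGSs=16 EEhhGgSS=16 EEhhGgSs=16 EeHhGGSS=16 EeHhGGSs=16 EeHhGgSS=16 EeHhGgSs=16 EehhGGSS=16 EehhGGSs=16 EehhGgSS=16 EehhGgSs=16
EEHhGGSs hits 16/256; gcd=16; 16÷16/256÷16 = 1/16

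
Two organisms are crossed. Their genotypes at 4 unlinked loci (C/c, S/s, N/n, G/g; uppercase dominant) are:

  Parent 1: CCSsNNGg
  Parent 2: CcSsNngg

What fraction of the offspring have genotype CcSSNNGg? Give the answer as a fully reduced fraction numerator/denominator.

CCSsNNGg gametes: CSNG×4, CSNg×4, CsNG×4, CsNg×4
CcSsNngg gametes: CSNg×2, CSng×2, CsNg×2, Csng×2, cSNg×2, cSng×2, csNg×2, csng×2
CCSsNNGg×CcSsNngg grid (16·16=256): CCSSNNGg=8 CCSSNNgg=8 CCSSNnGg=8 CCSSNngg=8 CCSsNNGg=16 CCSsNNgg=16 CCSsNnGg=16 CCSsNngg=16 CCssNNGg=8 CCssNNgg=8 CCssNnGg=8 CCssNngg=8 CcSSNNGg=8 CcSSNNgg=8 CcSSNnGg=8 CcSSNngg=8 CcSsNNGg=16 CcSsNNgg=16 CcSsNnGg=16 CcSsNngg=16 CcssNNGg=8 CcssNNgg=8 CcssNnGg=8 CcssNngg=8
CcSSNNGg hits 8/256; gcd=8; 8÷8/256÷8 = 1/32

P(CcSSNNGg) = 1/32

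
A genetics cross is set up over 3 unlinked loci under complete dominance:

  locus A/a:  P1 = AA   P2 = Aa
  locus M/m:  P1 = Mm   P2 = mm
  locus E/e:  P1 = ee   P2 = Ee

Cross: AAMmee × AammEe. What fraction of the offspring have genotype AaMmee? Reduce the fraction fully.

AAMmee gametes: AMe×4, Ame×4
AammEe gametes: AmE×2, Ame×2, amE×2, ame×2
AAMmee×AammEe grid (8·8=64): AAMmEe=8 AAMmee=8 AAmmEe=8 AAmmee=8 AaMmEe=8 AaMmee=8 AammEe=8 Aammee=8
AaMmee hits 8/64; gcd=8; 8÷8/64÷8 = 1/8

P(AaMmee) = 1/8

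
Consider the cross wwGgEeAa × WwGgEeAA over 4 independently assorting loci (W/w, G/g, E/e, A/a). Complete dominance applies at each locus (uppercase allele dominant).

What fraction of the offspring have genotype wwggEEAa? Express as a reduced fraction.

P(wwggEEAa) = 1/64

wwGgEeAa gametes: wGEA×2, wGEa×2, wGeA×2, wGea×2, wgEA×2, wgEa×2, wgeA×2, wgea×2
WwGgEeAA gametes: WGEA×2, WGeA×2, WgEA×2, WgeA×2, wGEA×2, wGeA×2, wgEA×2, wgeA×2
wwGgEeAa×WwGgEeAA grid (16·16=256): WwGGEEAA=4 WwGGEEAa=4 WwGGEeAA=8 WwGGEeAa=8 WwGGeeAA=4 WwGGeeAa=4 WwGgEEAA=8 WwGgEEAa=8 WwGgEeAA=16 WwGgEeAa=16 WwGgeeAA=8 WwGgeeAa=8 WwggEEAA=4 WwggEEAa=4 WwggEeAA=8 WwggEeAa=8 WwggeeAA=4 WwggeeAa=4 wwGGEEAA=4 wwGGEEAa=4 wwGGEeAA=8 wwGGEeAa=8 wwGGeeAA=4 wwGGeeAa=4 wwGgEEAA=8 wwGgEEAa=8 wwGgEeAA=16 wwGgEeAa=16 wwGgeeAA=8 wwGgeeAa=8 wwggEEAA=4 wwggEEAa=4 wwggEeAA=8 wwggEeAa=8 wwggeeAA=4 wwggeeAa=4
wwggEEAa hits 4/256; gcd=4; 4÷4/256÷4 = 1/64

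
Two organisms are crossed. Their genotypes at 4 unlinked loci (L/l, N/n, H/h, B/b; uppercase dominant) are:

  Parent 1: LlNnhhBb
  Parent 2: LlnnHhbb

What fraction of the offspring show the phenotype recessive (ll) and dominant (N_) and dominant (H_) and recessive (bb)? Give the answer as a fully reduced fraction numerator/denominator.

LlNnhhBb gametes: LNhB×2, LNhb×2, LnhB×2, Lnhb×2, lNhB×2, lNhb×2, lnhB×2, lnhb×2
LlnnHhbb gametes: LnHb×4, Lnhb×4, lnHb×4, lnhb×4
LlNnhhBb×LlnnHhbb grid (16·16=256): LLNnHhBb=8 LLNnHhbb=8 LLNnhhBb=8 LLNnhhbb=8 LLnnHhBb=8 LLnnHhbb=8 LLnnhhBb=8 LLnnhhbb=8 LlNnHhBb=16 LlNnHhbb=16 LlNnhhBb=16 LlNnhhbb=16 LlnnHhBb=16 LlnnHhbb=16 LlnnhhBb=16 Llnnhhbb=16 llNnHhBb=8 llNnHhbb=8 llNnhhBb=8 llNnhhbb=8 llnnHhBb=8 llnnHhbb=8 llnnhhBb=8 llnnhhbb=8
ll N_ H_ bb hits 8/256; gcd=8; 8÷8/256÷8 = 1/32

P(ll N_ H_ bb) = 1/32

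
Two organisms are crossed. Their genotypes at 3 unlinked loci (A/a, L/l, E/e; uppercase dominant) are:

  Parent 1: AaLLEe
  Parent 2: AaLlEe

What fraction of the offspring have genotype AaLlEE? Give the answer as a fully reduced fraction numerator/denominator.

P(AaLlEE) = 1/16

AaLLEe gametes: ALE×2, ALe×2, aLE×2, aLe×2
AaLlEe gametes: ALE×1, ALe×1, AlE×1, Ale×1, aLE×1, aLe×1, alE×1, ale×1
AaLLEe×AaLlEe grid (8·8=64): AALLEE=2 AALLEe=4 AALLee=2 AALlEE=2 AALlEe=4 AALlee=2 AaLLEE=4 AaLLEe=8 AaLLee=4 AaLlEE=4 AaLlEe=8 AaLlee=4 aaLLEE=2 aaLLEe=4 aaLLee=2 aaLlEE=2 aaLlEe=4 aaLlee=2
AaLlEE hits 4/64; gcd=4; 4÷4/64÷4 = 1/16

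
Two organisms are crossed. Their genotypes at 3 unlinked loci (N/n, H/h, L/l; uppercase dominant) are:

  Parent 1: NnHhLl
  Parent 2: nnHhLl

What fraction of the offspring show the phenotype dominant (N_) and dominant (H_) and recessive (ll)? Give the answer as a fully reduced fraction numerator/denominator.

NnHhLl gametes: NHL×1, NHl×1, NhL×1, Nhl×1, nHL×1, nHl×1, nhL×1, nhl×1
nnHhLl gametes: nHL×2, nHl×2, nhL×2, nhl×2
NnHhLl×nnHhLl grid (8·8=64): NnHHLL=2 NnHHLl=4 NnHHll=2 NnHhLL=4 NnHhLl=8 NnHhll=4 NnhhLL=2 NnhhLl=4 Nnhhll=2 nnHHLL=2 nnHHLl=4 nnHHll=2 nnHhLL=4 nnHhLl=8 nnHhll=4 nnhhLL=2 nnhhLl=4 nnhhll=2
N_ H_ ll hits 6/64; gcd=2; 6÷2/64÷2 = 3/32

P(N_ H_ ll) = 3/32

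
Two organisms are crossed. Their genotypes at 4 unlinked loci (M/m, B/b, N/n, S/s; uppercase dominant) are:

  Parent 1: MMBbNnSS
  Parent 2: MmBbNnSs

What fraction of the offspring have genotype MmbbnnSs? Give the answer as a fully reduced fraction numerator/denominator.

P(MmbbnnSs) = 1/64

MMBbNnSS gametes: MBNS×4, MBnS×4, MbNS×4, MbnS×4
MmBbNnSs gametes: MBNS×1, MBNs×1, MBnS×1, MBns×1, MbNS×1, MbNs×1, MbnS×1, Mbns×1, mBNS×1, mBNs×1, mBnS×1, mBns×1, mbNS×1, mbNs×1, mbnS×1, mbns×1
MMBbNnSS×MmBbNnSs grid (16·16=256): MMBBNNSS=4 MMBBNNSs=4 MMBBNnSS=8 MMBBNnSs=8 MMBBnnSS=4 MMBBnnSs=4 MMBbNNSS=8 MMBbNNSs=8 MMBbNnSS=16 MMBbNnSs=16 MMBbnnSS=8 MMBbnnSs=8 MMbbNNSS=4 MMbbNNSs=4 MMbbNnSS=8 MMbbNnSs=8 MMbbnnSS=4 MMbbnnSs=4 MmBBNNSS=4 MmBBNNSs=4 MmBBNnSS=8 MmBBNnSs=8 MmBBnnSS=4 MmBBnnSs=4 MmBbNNSS=8 MmBbNNSs=8 MmBbNnSS=16 MmBbNnSs=16 MmBbnnSS=8 MmBbnnSs=8 MmbbNNSS=4 MmbbNNSs=4 MmbbNnSS=8 MmbbNnSs=8 MmbbnnSS=4 MmbbnnSs=4
MmbbnnSs hits 4/256; gcd=4; 4÷4/256÷4 = 1/64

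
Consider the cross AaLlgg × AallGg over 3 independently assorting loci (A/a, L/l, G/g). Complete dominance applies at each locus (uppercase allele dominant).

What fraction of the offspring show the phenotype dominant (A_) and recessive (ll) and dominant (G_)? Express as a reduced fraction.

P(A_ ll G_) = 3/16

AaLlgg gametes: ALg×2, Alg×2, aLg×2, alg×2
AallGg gametes: AlG×2, Alg×2, alG×2, alg×2
AaLlgg×AallGg grid (8·8=64): AALlGg=4 AALlgg=4 AAllGg=4 AAllgg=4 AaLlGg=8 AaLlgg=8 AallGg=8 Aallgg=8 aaLlGg=4 aaLlgg=4 aallGg=4 aallgg=4
A_ ll G_ hits 12/64; gcd=4; 12÷4/64÷4 = 3/16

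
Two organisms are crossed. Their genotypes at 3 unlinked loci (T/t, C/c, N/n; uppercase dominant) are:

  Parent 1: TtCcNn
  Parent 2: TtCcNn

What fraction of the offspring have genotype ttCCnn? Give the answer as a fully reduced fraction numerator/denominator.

P(ttCCnn) = 1/64

TtCcNn gametes: TCN×1, TCn×1, TcN×1, Tcn×1, tCN×1, tCn×1, tcN×1, tcn×1
TtCcNn gametes: TCN×1, TCn×1, TcN×1, Tcn×1, tCN×1, tCn×1, tcN×1, tcn×1
TtCcNn×TtCcNn grid (8·8=64): TTCCNN=1 TTCCNn=2 TTCCnn=1 TTCcNN=2 TTCcNn=4 TTCcnn=2 TTccNN=1 TTccNn=2 TTccnn=1 TtCCNN=2 TtCCNn=4 TtCCnn=2 TtCcNN=4 TtCcNn=8 TtCcnn=4 TtccNN=2 TtccNn=4 Ttccnn=2 ttCCNN=1 ttCCNn=2 ttCCnn=1 ttCcNN=2 ttCcNn=4 ttCcnn=2 ttccNN=1 ttccNn=2 ttccnn=1
ttCCnn hits 1/64; gcd=1; 1÷1/64÷1 = 1/64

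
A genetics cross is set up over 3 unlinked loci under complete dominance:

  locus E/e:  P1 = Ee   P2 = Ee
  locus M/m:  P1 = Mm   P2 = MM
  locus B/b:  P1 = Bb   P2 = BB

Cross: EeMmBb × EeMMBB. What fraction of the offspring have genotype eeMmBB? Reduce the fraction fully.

P(eeMmBB) = 1/16

EeMmBb gametes: EMB×1, EMb×1, EmB×1, Emb×1, eMB×1, eMb×1, emB×1, emb×1
EeMMBB gametes: EMB×4, eMB×4
EeMmBb×EeMMBB grid (8·8=64): EEMMBB=4 EEMMBb=4 EEMmBB=4 EEMmBb=4 EeMMBB=8 EeMMBb=8 EeMmBB=8 EeMmBb=8 eeMMBB=4 eeMMBb=4 eeMmBB=4 eeMmBb=4
eeMmBB hits 4/64; gcd=4; 4÷4/64÷4 = 1/16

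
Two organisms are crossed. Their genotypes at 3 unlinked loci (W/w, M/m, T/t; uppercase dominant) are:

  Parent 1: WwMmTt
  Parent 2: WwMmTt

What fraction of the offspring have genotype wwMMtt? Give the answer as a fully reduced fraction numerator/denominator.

WwMmTt gametes: WMT×1, WMt×1, WmT×1, Wmt×1, wMT×1, wMt×1, wmT×1, wmt×1
WwMmTt gametes: WMT×1, WMt×1, WmT×1, Wmt×1, wMT×1, wMt×1, wmT×1, wmt×1
WwMmTt×WwMmTt grid (8·8=64): WWMMTT=1 WWMMTt=2 WWMMtt=1 WWMmTT=2 WWMmTt=4 WWMmtt=2 WWmmTT=1 WWmmTt=2 WWmmtt=1 WwMMTT=2 WwMMTt=4 WwMMtt=2 WwMmTT=4 WwMmTt=8 WwMmtt=4 WwmmTT=2 WwmmTt=4 Wwmmtt=2 wwMMTT=1 wwMMTt=2 wwMMtt=1 wwMmTT=2 wwMmTt=4 wwMmtt=2 wwmmTT=1 wwmmTt=2 wwmmtt=1
wwMMtt hits 1/64; gcd=1; 1÷1/64÷1 = 1/64

P(wwMMtt) = 1/64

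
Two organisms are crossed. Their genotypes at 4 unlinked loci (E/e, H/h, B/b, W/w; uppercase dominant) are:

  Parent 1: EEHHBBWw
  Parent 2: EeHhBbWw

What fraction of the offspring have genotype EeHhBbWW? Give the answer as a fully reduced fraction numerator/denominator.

P(EeHhBbWW) = 1/32

EEHHBBWw gametes: EHBW×8, EHBw×8
EeHhBbWw gametes: EHBW×1, EHBw×1, EHbW×1, EHbw×1, EhBW×1, EhBw×1, EhbW×1, Ehbw×1, eHBW×1, eHBw×1, eHbW×1, eHbw×1, ehBW×1, ehBw×1, ehbW×1, ehbw×1
EEHHBBWw×EeHhBbWw grid (16·16=256): EEHHBBWW=8 EEHHBBWw=16 EEHHBBww=8 EEHHBbWW=8 EEHHBbWw=16 EEHHBbww=8 EEHhBBWW=8 EEHhBBWw=16 EEHhBBww=8 EEHhBbWW=8 EEHhBbWw=16 EEHhBbww=8 EeHHBBWW=8 EeHHBBWw=16 EeHHBBww=8 EeHHBbWW=8 EeHHBbWw=16 EeHHBbww=8 EeHhBBWW=8 EeHhBBWw=16 EeHhBBww=8 EeHhBbWW=8 EeHhBbWw=16 EeHhBbww=8
EeHhBbWW hits 8/256; gcd=8; 8÷8/256÷8 = 1/32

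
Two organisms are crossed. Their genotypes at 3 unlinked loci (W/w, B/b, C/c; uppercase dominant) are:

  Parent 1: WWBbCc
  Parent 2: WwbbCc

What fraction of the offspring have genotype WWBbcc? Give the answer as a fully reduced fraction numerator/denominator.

WWBbCc gametes: WBC×2, WBc×2, WbC×2, Wbc×2
WwbbCc gametes: WbC×2, Wbc×2, wbC×2, wbc×2
WWBbCc×WwbbCc grid (8·8=64): WWBbCC=4 WWBbCc=8 WWBbcc=4 WWbbCC=4 WWbbCc=8 WWbbcc=4 WwBbCC=4 WwBbCc=8 WwBbcc=4 WwbbCC=4 WwbbCc=8 Wwbbcc=4
WWBbcc hits 4/64; gcd=4; 4÷4/64÷4 = 1/16

P(WWBbcc) = 1/16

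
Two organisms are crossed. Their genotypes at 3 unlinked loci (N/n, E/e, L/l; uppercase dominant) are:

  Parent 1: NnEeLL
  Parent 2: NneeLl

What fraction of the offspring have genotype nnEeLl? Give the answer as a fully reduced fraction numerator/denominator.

NnEeLL gametes: NEL×2, NeL×2, nEL×2, neL×2
NneeLl gametes: NeL×2, Nel×2, neL×2, nel×2
NnEeLL×NneeLl grid (8·8=64): NNEeLL=4 NNEeLl=4 NNeeLL=4 NNeeLl=4 NnEeLL=8 NnEeLl=8 NneeLL=8 NneeLl=8 nnEeLL=4 nnEeLl=4 nneeLL=4 nneeLl=4
nnEeLl hits 4/64; gcd=4; 4÷4/64÷4 = 1/16

P(nnEeLl) = 1/16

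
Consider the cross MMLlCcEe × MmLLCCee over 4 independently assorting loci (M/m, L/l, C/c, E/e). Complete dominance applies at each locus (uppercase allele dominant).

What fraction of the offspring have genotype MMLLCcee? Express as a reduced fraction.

MMLlCcEe gametes: MLCE×2, MLCe×2, MLcE×2, MLce×2, MlCE×2, MlCe×2, MlcE×2, Mlce×2
MmLLCCee gametes: MLCe×8, mLCe×8
MMLlCcEe×MmLLCCee grid (16·16=256): MMLLCCEe=16 MMLLCCee=16 MMLLCcEe=16 MMLLCcee=16 MMLlCCEe=16 MMLlCCee=16 MMLlCcEe=16 MMLlCcee=16 MmLLCCEe=16 MmLLCCee=16 MmLLCcEe=16 MmLLCcee=16 MmLlCCEe=16 MmLlCCee=16 MmLlCcEe=16 MmLlCcee=16
MMLLCcee hits 16/256; gcd=16; 16÷16/256÷16 = 1/16

P(MMLLCcee) = 1/16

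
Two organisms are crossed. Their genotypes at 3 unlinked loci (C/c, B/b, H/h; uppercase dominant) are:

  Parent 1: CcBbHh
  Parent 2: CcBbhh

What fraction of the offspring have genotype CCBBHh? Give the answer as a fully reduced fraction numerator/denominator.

P(CCBBHh) = 1/32

CcBbHh gametes: CBH×1, CBh×1, CbH×1, Cbh×1, cBH×1, cBh×1, cbH×1, cbh×1
CcBbhh gametes: CBh×2, Cbh×2, cBh×2, cbh×2
CcBbHh×CcBbhh grid (8·8=64): CCBBHh=2 CCBBhh=2 CCBbHh=4 CCBbhh=4 CCbbHh=2 CCbbhh=2 CcBBHh=4 CcBBhh=4 CcBbHh=8 CcBbhh=8 CcbbHh=4 Ccbbhh=4 ccBBHh=2 ccBBhh=2 ccBbHh=4 ccBbhh=4 ccbbHh=2 ccbbhh=2
CCBBHh hits 2/64; gcd=2; 2÷2/64÷2 = 1/32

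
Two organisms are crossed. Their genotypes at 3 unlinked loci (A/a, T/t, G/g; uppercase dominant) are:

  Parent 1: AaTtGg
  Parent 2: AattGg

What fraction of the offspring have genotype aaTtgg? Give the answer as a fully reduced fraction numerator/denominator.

P(aaTtgg) = 1/32

AaTtGg gametes: ATG×1, ATg×1, AtG×1, Atg×1, aTG×1, aTg×1, atG×1, atg×1
AattGg gametes: AtG×2, Atg×2, atG×2, atg×2
AaTtGg×AattGg grid (8·8=64): AATtGG=2 AATtGg=4 AATtgg=2 AAttGG=2 AAttGg=4 AAttgg=2 AaTtGG=4 AaTtGg=8 AaTtgg=4 AattGG=4 AattGg=8 Aattgg=4 aaTtGG=2 aaTtGg=4 aaTtgg=2 aattGG=2 aattGg=4 aattgg=2
aaTtgg hits 2/64; gcd=2; 2÷2/64÷2 = 1/32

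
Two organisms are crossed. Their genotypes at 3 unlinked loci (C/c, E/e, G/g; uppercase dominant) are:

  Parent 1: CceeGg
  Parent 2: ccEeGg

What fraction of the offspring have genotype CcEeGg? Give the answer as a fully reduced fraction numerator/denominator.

P(CcEeGg) = 1/8

CceeGg gametes: CeG×2, Ceg×2, ceG×2, ceg×2
ccEeGg gametes: cEG×2, cEg×2, ceG×2, ceg×2
CceeGg×ccEeGg grid (8·8=64): CcEeGG=4 CcEeGg=8 CcEegg=4 CceeGG=4 CceeGg=8 Cceegg=4 ccEeGG=4 ccEeGg=8 ccEegg=4 cceeGG=4 cceeGg=8 cceegg=4
CcEeGg hits 8/64; gcd=8; 8÷8/64÷8 = 1/8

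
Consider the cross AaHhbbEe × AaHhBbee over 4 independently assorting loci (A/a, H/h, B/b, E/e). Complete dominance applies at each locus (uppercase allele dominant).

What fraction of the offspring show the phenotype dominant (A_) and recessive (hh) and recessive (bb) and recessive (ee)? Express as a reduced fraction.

P(A_ hh bb ee) = 3/64

AaHhbbEe gametes: AHbE×2, AHbe×2, AhbE×2, Ahbe×2, aHbE×2, aHbe×2, ahbE×2, ahbe×2
AaHhBbee gametes: AHBe×2, AHbe×2, AhBe×2, Ahbe×2, aHBe×2, aHbe×2, ahBe×2, ahbe×2
AaHhbbEe×AaHhBbee grid (16·16=256): AAHHBbEe=4 AAHHBbee=4 AAHHbbEe=4 AAHHbbee=4 AAHhBbEe=8 AAHhBbee=8 AAHhbbEe=8 AAHhbbee=8 AAhhBbEe=4 AAhhBbee=4 AAhhbbEe=4 AAhhbbee=4 AaHHBbEe=8 AaHHBbee=8 AaHHbbEe=8 AaHHbbee=8 AaHhBbEe=16 AaHhBbee=16 AaHhbbEe=16 AaHhbbee=16 AahhBbEe=8 AahhBbee=8 AahhbbEe=8 Aahhbbee=8 aaHHBbEe=4 aaHHBbee=4 aaHHbbEe=4 aaHHbbee=4 aaHhBbEe=8 aaHhBbee=8 aaHhbbEe=8 aaHhbbee=8 aahhBbEe=4 aahhBbee=4 aahhbbEe=4 aahhbbee=4
A_ hh bb ee hits 12/256; gcd=4; 12÷4/256÷4 = 3/64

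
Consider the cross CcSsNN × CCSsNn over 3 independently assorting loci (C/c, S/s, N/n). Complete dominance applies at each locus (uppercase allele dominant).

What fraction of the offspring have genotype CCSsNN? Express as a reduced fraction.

CcSsNN gametes: CSN×2, CsN×2, cSN×2, csN×2
CCSsNn gametes: CSN×2, CSn×2, CsN×2, Csn×2
CcSsNN×CCSsNn grid (8·8=64): CCSSNN=4 CCSSNn=4 CCSsNN=8 CCSsNn=8 CCssNN=4 CCssNn=4 CcSSNN=4 CcSSNn=4 CcSsNN=8 CcSsNn=8 CcssNN=4 CcssNn=4
CCSsNN hits 8/64; gcd=8; 8÷8/64÷8 = 1/8

P(CCSsNN) = 1/8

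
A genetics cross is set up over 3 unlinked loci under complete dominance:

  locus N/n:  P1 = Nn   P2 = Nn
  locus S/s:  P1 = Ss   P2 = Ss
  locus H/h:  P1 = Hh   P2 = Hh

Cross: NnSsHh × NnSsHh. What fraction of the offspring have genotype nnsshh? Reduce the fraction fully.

P(nnsshh) = 1/64

NnSsHh gametes: NSH×1, NSh×1, NsH×1, Nsh×1, nSH×1, nSh×1, nsH×1, nsh×1
NnSsHh gametes: NSH×1, NSh×1, NsH×1, Nsh×1, nSH×1, nSh×1, nsH×1, nsh×1
NnSsHh×NnSsHh grid (8·8=64): NNSSHH=1 NNSSHh=2 NNSShh=1 NNSsHH=2 NNSsHh=4 NNSshh=2 NNssHH=1 NNssHh=2 NNsshh=1 NnSSHH=2 NnSSHh=4 NnSShh=2 NnSsHH=4 NnSsHh=8 NnSshh=4 NnssHH=2 NnssHh=4 Nnsshh=2 nnSSHH=1 nnSSHh=2 nnSShh=1 nnSsHH=2 nnSsHh=4 nnSshh=2 nnssHH=1 nnssHh=2 nnsshh=1
nnsshh hits 1/64; gcd=1; 1÷1/64÷1 = 1/64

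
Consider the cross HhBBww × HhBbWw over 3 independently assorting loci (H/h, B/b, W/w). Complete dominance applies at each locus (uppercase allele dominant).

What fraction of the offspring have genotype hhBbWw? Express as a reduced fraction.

HhBBww gametes: HBw×4, hBw×4
HhBbWw gametes: HBW×1, HBw×1, HbW×1, Hbw×1, hBW×1, hBw×1, hbW×1, hbw×1
HhBBww×HhBbWw grid (8·8=64): HHBBWw=4 HHBBww=4 HHBbWw=4 HHBbww=4 HhBBWw=8 HhBBww=8 HhBbWw=8 HhBbww=8 hhBBWw=4 hhBBww=4 hhBbWw=4 hhBbww=4
hhBbWw hits 4/64; gcd=4; 4÷4/64÷4 = 1/16

P(hhBbWw) = 1/16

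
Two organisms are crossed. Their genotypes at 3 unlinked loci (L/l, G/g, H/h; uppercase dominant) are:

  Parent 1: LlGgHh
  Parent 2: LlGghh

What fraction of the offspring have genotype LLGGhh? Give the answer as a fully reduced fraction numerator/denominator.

P(LLGGhh) = 1/32

LlGgHh gametes: LGH×1, LGh×1, LgH×1, Lgh×1, lGH×1, lGh×1, lgH×1, lgh×1
LlGghh gametes: LGh×2, Lgh×2, lGh×2, lgh×2
LlGgHh×LlGghh grid (8·8=64): LLGGHh=2 LLGGhh=2 LLGgHh=4 LLGghh=4 LLggHh=2 LLgghh=2 LlGGHh=4 LlGGhh=4 LlGgHh=8 LlGghh=8 LlggHh=4 Llgghh=4 llGGHh=2 llGGhh=2 llGgHh=4 llGghh=4 llggHh=2 llgghh=2
LLGGhh hits 2/64; gcd=2; 2÷2/64÷2 = 1/32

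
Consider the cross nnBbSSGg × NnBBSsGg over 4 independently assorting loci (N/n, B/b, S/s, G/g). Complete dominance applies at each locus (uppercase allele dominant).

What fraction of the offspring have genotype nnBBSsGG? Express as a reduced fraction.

nnBbSSGg gametes: nBSG×4, nBSg×4, nbSG×4, nbSg×4
NnBBSsGg gametes: NBSG×2, NBSg×2, NBsG×2, NBsg×2, nBSG×2, nBSg×2, nBsG×2, nBsg×2
nnBbSSGg×NnBBSsGg grid (16·16=256): NnBBSSGG=8 NnBBSSGg=16 NnBBSSgg=8 NnBBSsGG=8 NnBBSsGg=16 NnBBSsgg=8 NnBbSSGG=8 NnBbSSGg=16 NnBbSSgg=8 NnBbSsGG=8 NnBbSsGg=16 NnBbSsgg=8 nnBBSSGG=8 nnBBSSGg=16 nnBBSSgg=8 nnBBSsGG=8 nnBBSsGg=16 nnBBSsgg=8 nnBbSSGG=8 nnBbSSGg=16 nnBbSSgg=8 nnBbSsGG=8 nnBbSsGg=16 nnBbSsgg=8
nnBBSsGG hits 8/256; gcd=8; 8÷8/256÷8 = 1/32

P(nnBBSsGG) = 1/32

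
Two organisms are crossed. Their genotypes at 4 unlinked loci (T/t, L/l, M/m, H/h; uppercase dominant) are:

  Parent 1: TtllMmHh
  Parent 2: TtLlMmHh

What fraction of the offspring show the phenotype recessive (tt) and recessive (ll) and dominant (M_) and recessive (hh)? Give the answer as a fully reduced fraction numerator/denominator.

P(tt ll M_ hh) = 3/128

TtllMmHh gametes: TlMH×2, TlMh×2, TlmH×2, Tlmh×2, tlMH×2, tlMh×2, tlmH×2, tlmh×2
TtLlMmHh gametes: TLMH×1, TLMh×1, TLmH×1, TLmh×1, TlMH×1, TlMh×1, TlmH×1, Tlmh×1, tLMH×1, tLMh×1, tLmH×1, tLmh×1, tlMH×1, tlMh×1, tlmH×1, tlmh×1
TtllMmHh×TtLlMmHh grid (16·16=256): TTLlMMHH=2 TTLlMMHh=4 TTLlMMhh=2 TTLlMmHH=4 TTLlMmHh=8 TTLlMmhh=4 TTLlmmHH=2 TTLlmmHh=4 TTLlmmhh=2 TTllMMHH=2 TTllMMHh=4 TTllMMhh=2 TTllMmHH=4 TTllMmHh=8 TTllMmhh=4 TTllmmHH=2 TTllmmHh=4 TTllmmhh=2 TtLlMMHH=4 TtLlMMHh=8 TtLlMMhh=4 TtLlMmHH=8 TtLlMmHh=16 TtLlMmhh=8 TtLlmmHH=4 TtLlmmHh=8 TtLlmmhh=4 TtllMMHH=4 TtllMMHh=8 TtllMMhh=4 TtllMmHH=8 TtllMmHh=16 TtllMmhh=8 TtllmmHH=4 TtllmmHh=8 Ttllmmhh=4 ttLlMMHH=2 ttLlMMHh=4 ttLlMMhh=2 ttLlMmHH=4 ttLlMmHh=8 ttLlMmhh=4 ttLlmmHH=2 ttLlmmHh=4 ttLlmmhh=2 ttllMMHH=2 ttllMMHh=4 ttllMMhh=2 ttllMmHH=4 ttllMmHh=8 ttllMmhh=4 ttllmmHH=2 ttllmmHh=4 ttllmmhh=2
tt ll M_ hh hits 6/256; gcd=2; 6÷2/256÷2 = 3/128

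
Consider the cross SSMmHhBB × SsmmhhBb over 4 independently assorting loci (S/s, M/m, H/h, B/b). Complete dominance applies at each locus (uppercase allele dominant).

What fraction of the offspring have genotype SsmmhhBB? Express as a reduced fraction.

P(SsmmhhBB) = 1/16

SSMmHhBB gametes: SMHB×4, SMhB×4, SmHB×4, SmhB×4
SsmmhhBb gametes: SmhB×4, Smhb×4, smhB×4, smhb×4
SSMmHhBB×SsmmhhBb grid (16·16=256): SSMmHhBB=16 SSMmHhBb=16 SSMmhhBB=16 SSMmhhBb=16 SSmmHhBB=16 SSmmHhBb=16 SSmmhhBB=16 SSmmhhBb=16 SsMmHhBB=16 SsMmHhBb=16 SsMmhhBB=16 SsMmhhBb=16 SsmmHhBB=16 SsmmHhBb=16 SsmmhhBB=16 SsmmhhBb=16
SsmmhhBB hits 16/256; gcd=16; 16÷16/256÷16 = 1/16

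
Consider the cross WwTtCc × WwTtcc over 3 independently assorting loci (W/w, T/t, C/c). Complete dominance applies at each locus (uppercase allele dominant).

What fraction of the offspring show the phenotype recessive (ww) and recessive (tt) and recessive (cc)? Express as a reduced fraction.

WwTtCc gametes: WTC×1, WTc×1, WtC×1, Wtc×1, wTC×1, wTc×1, wtC×1, wtc×1
WwTtcc gametes: WTc×2, Wtc×2, wTc×2, wtc×2
WwTtCc×WwTtcc grid (8·8=64): WWTTCc=2 WWTTcc=2 WWTtCc=4 WWTtcc=4 WWttCc=2 WWttcc=2 WwTTCc=4 WwTTcc=4 WwTtCc=8 WwTtcc=8 WwttCc=4 Wwttcc=4 wwTTCc=2 wwTTcc=2 wwTtCc=4 wwTtcc=4 wwttCc=2 wwttcc=2
ww tt cc hits 2/64; gcd=2; 2÷2/64÷2 = 1/32

P(ww tt cc) = 1/32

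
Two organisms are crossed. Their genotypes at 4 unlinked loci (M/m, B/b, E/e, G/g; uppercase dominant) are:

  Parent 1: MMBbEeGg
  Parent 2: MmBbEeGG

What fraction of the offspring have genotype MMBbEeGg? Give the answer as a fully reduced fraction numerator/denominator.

P(MMBbEeGg) = 1/16

MMBbEeGg gametes: MBEG×2, MBEg×2, MBeG×2, MBeg×2, MbEG×2, MbEg×2, MbeG×2, Mbeg×2
MmBbEeGG gametes: MBEG×2, MBeG×2, MbEG×2, MbeG×2, mBEG×2, mBeG×2, mbEG×2, mbeG×2
MMBbEeGg×MmBbEeGG grid (16·16=256): MMBBEEGG=4 MMBBEEGg=4 MMBBEeGG=8 MMBBEeGg=8 MMBBeeGG=4 MMBBeeGg=4 MMBbEEGG=8 MMBbEEGg=8 MMBbEeGG=16 MMBbEeGg=16 MMBbeeGG=8 MMBbeeGg=8 MMbbEEGG=4 MMbbEEGg=4 MMbbEeGG=8 MMbbEeGg=8 MMbbeeGG=4 MMbbeeGg=4 MmBBEEGG=4 MmBBEEGg=4 MmBBEeGG=8 MmBBEeGg=8 MmBBeeGG=4 MmBBeeGg=4 MmBbEEGG=8 MmBbEEGg=8 MmBbEeGG=16 MmBbEeGg=16 MmBbeeGG=8 MmBbeeGg=8 MmbbEEGG=4 MmbbEEGg=4 MmbbEeGG=8 MmbbEeGg=8 MmbbeeGG=4 MmbbeeGg=4
MMBbEeGg hits 16/256; gcd=16; 16÷16/256÷16 = 1/16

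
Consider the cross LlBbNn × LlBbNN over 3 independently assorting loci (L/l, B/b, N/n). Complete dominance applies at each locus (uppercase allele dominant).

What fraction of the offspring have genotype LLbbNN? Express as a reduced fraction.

LlBbNn gametes: LBN×1, LBn×1, LbN×1, Lbn×1, lBN×1, lBn×1, lbN×1, lbn×1
LlBbNN gametes: LBN×2, LbN×2, lBN×2, lbN×2
LlBbNn×LlBbNN grid (8·8=64): LLBBNN=2 LLBBNn=2 LLBbNN=4 LLBbNn=4 LLbbNN=2 LLbbNn=2 LlBBNN=4 LlBBNn=4 LlBbNN=8 LlBbNn=8 LlbbNN=4 LlbbNn=4 llBBNN=2 llBBNn=2 llBbNN=4 llBbNn=4 llbbNN=2 llbbNn=2
LLbbNN hits 2/64; gcd=2; 2÷2/64÷2 = 1/32

P(LLbbNN) = 1/32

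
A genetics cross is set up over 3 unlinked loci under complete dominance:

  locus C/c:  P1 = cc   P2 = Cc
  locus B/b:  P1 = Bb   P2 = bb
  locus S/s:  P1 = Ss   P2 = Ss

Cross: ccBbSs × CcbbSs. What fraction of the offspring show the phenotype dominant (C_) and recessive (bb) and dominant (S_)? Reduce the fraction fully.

P(C_ bb S_) = 3/16

ccBbSs gametes: cBS×2, cBs×2, cbS×2, cbs×2
CcbbSs gametes: CbS×2, Cbs×2, cbS×2, cbs×2
ccBbSs×CcbbSs grid (8·8=64): CcBbSS=4 CcBbSs=8 CcBbss=4 CcbbSS=4 CcbbSs=8 Ccbbss=4 ccBbSS=4 ccBbSs=8 ccBbss=4 ccbbSS=4 ccbbSs=8 ccbbss=4
C_ bb S_ hits 12/64; gcd=4; 12÷4/64÷4 = 3/16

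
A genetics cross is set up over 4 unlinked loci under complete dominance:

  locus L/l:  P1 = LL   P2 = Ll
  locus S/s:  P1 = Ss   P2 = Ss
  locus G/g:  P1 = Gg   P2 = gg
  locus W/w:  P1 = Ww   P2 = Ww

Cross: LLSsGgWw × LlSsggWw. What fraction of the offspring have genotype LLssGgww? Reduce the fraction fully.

P(LLssGgww) = 1/64

LLSsGgWw gametes: LSGW×2, LSGw×2, LSgW×2, LSgw×2, LsGW×2, LsGw×2, LsgW×2, Lsgw×2
LlSsggWw gametes: LSgW×2, LSgw×2, LsgW×2, Lsgw×2, lSgW×2, lSgw×2, lsgW×2, lsgw×2
LLSsGgWw×LlSsggWw grid (16·16=256): LLSSGgWW=4 LLSSGgWw=8 LLSSGgww=4 LLSSggWW=4 LLSSggWw=8 LLSSggww=4 LLSsGgWW=8 LLSsGgWw=16 LLSsGgww=8 LLSsggWW=8 LLSsggWw=16 LLSsggww=8 LLssGgWW=4 LLssGgWw=8 LLssGgww=4 LLssggWW=4 LLssggWw=8 LLssggww=4 LlSSGgWW=4 LlSSGgWw=8 LlSSGgww=4 LlSSggWW=4 LlSSggWw=8 LlSSggww=4 LlSsGgWW=8 LlSsGgWw=16 LlSsGgww=8 LlSsggWW=8 LlSsggWw=16 LlSsggww=8 LlssGgWW=4 LlssGgWw=8 LlssGgww=4 LlssggWW=4 LlssggWw=8 Llssggww=4
LLssGgww hits 4/256; gcd=4; 4÷4/256÷4 = 1/64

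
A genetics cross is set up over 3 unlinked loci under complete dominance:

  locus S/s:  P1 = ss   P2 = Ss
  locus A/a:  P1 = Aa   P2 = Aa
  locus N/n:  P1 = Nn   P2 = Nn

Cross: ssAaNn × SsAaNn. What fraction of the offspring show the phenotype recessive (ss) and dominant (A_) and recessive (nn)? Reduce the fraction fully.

ssAaNn gametes: sAN×2, sAn×2, saN×2, san×2
SsAaNn gametes: SAN×1, SAn×1, SaN×1, San×1, sAN×1, sAn×1, saN×1, san×1
ssAaNn×SsAaNn grid (8·8=64): SsAANN=2 SsAANn=4 SsAAnn=2 SsAaNN=4 SsAaNn=8 SsAann=4 SsaaNN=2 SsaaNn=4 Ssaann=2 ssAANN=2 ssAANn=4 ssAAnn=2 ssAaNN=4 ssAaNn=8 ssAann=4 ssaaNN=2 ssaaNn=4 ssaann=2
ss A_ nn hits 6/64; gcd=2; 6÷2/64÷2 = 3/32

P(ss A_ nn) = 3/32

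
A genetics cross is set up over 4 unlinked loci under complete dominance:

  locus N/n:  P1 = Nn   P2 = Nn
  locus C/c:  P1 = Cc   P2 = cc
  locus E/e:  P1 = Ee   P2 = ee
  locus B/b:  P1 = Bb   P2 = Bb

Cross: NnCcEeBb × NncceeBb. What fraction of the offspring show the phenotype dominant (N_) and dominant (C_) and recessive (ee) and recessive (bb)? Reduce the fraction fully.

P(N_ C_ ee bb) = 3/64

NnCcEeBb gametes: NCEB×1, NCEb×1, NCeB×1, NCeb×1, NcEB×1, NcEb×1, NceB×1, Nceb×1, nCEB×1, nCEb×1, nCeB×1, nCeb×1, ncEB×1, ncEb×1, nceB×1, nceb×1
NncceeBb gametes: NceB×4, Nceb×4, nceB×4, nceb×4
NnCcEeBb×NncceeBb grid (16·16=256): NNCcEeBB=4 NNCcEeBb=8 NNCcEebb=4 NNCceeBB=4 NNCceeBb=8 NNCceebb=4 NNccEeBB=4 NNccEeBb=8 NNccEebb=4 NNcceeBB=4 NNcceeBb=8 NNcceebb=4 NnCcEeBB=8 NnCcEeBb=16 NnCcEebb=8 NnCceeBB=8 NnCceeBb=16 NnCceebb=8 NnccEeBB=8 NnccEeBb=16 NnccEebb=8 NncceeBB=8 NncceeBb=16 Nncceebb=8 nnCcEeBB=4 nnCcEeBb=8 nnCcEebb=4 nnCceeBB=4 nnCceeBb=8 nnCceebb=4 nnccEeBB=4 nnccEeBb=8 nnccEebb=4 nncceeBB=4 nncceeBb=8 nncceebb=4
N_ C_ ee bb hits 12/256; gcd=4; 12÷4/256÷4 = 3/64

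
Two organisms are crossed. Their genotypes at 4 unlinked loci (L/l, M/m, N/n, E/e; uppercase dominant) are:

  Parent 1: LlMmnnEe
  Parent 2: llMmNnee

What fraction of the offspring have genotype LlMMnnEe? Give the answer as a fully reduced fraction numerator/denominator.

P(LlMMnnEe) = 1/32

LlMmnnEe gametes: LMnE×2, LMne×2, LmnE×2, Lmne×2, lMnE×2, lMne×2, lmnE×2, lmne×2
llMmNnee gametes: lMNe×4, lMne×4, lmNe×4, lmne×4
LlMmnnEe×llMmNnee grid (16·16=256): LlMMNnEe=8 LlMMNnee=8 LlMMnnEe=8 LlMMnnee=8 LlMmNnEe=16 LlMmNnee=16 LlMmnnEe=16 LlMmnnee=16 LlmmNnEe=8 LlmmNnee=8 LlmmnnEe=8 Llmmnnee=8 llMMNnEe=8 llMMNnee=8 llMMnnEe=8 llMMnnee=8 llMmNnEe=16 llMmNnee=16 llMmnnEe=16 llMmnnee=16 llmmNnEe=8 llmmNnee=8 llmmnnEe=8 llmmnnee=8
LlMMnnEe hits 8/256; gcd=8; 8÷8/256÷8 = 1/32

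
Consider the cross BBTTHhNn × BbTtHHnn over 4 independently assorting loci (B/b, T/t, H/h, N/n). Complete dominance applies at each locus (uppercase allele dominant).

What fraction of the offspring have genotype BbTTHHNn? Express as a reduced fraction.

BBTTHhNn gametes: BTHN×4, BTHn×4, BThN×4, BThn×4
BbTtHHnn gametes: BTHn×4, BtHn×4, bTHn×4, btHn×4
BBTTHhNn×BbTtHHnn grid (16·16=256): BBTTHHNn=16 BBTTHHnn=16 BBTTHhNn=16 BBTTHhnn=16 BBTtHHNn=16 BBTtHHnn=16 BBTtHhNn=16 BBTtHhnn=16 BbTTHHNn=16 BbTTHHnn=16 BbTTHhNn=16 BbTTHhnn=16 BbTtHHNn=16 BbTtHHnn=16 BbTtHhNn=16 BbTtHhnn=16
BbTTHHNn hits 16/256; gcd=16; 16÷16/256÷16 = 1/16

P(BbTTHHNn) = 1/16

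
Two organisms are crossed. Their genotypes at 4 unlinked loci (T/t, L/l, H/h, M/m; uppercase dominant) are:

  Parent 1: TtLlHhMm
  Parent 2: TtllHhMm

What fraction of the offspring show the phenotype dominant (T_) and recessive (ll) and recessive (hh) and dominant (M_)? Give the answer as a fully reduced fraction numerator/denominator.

P(T_ ll hh M_) = 9/128

TtLlHhMm gametes: TLHM×1, TLHm×1, TLhM×1, TLhm×1, TlHM×1, TlHm×1, TlhM×1, Tlhm×1, tLHM×1, tLHm×1, tLhM×1, tLhm×1, tlHM×1, tlHm×1, tlhM×1, tlhm×1
TtllHhMm gametes: TlHM×2, TlHm×2, TlhM×2, Tlhm×2, tlHM×2, tlHm×2, tlhM×2, tlhm×2
TtLlHhMm×TtllHhMm grid (16·16=256): TTLlHHMM=2 TTLlHHMm=4 TTLlHHmm=2 TTLlHhMM=4 TTLlHhMm=8 TTLlHhmm=4 TTLlhhMM=2 TTLlhhMm=4 TTLlhhmm=2 TTllHHMM=2 TTllHHMm=4 TTllHHmm=2 TTllHhMM=4 TTllHhMm=8 TTllHhmm=4 TTllhhMM=2 TTllhhMm=4 TTllhhmm=2 TtLlHHMM=4 TtLlHHMm=8 TtLlHHmm=4 TtLlHhMM=8 TtLlHhMm=16 TtLlHhmm=8 TtLlhhMM=4 TtLlhhMm=8 TtLlhhmm=4 TtllHHMM=4 TtllHHMm=8 TtllHHmm=4 TtllHhMM=8 TtllHhMm=16 TtllHhmm=8 TtllhhMM=4 TtllhhMm=8 Ttllhhmm=4 ttLlHHMM=2 ttLlHHMm=4 ttLlHHmm=2 ttLlHhMM=4 ttLlHhMm=8 ttLlHhmm=4 ttLlhhMM=2 ttLlhhMm=4 ttLlhhmm=2 ttllHHMM=2 ttllHHMm=4 ttllHHmm=2 ttllHhMM=4 ttllHhMm=8 ttllHhmm=4 ttllhhMM=2 ttllhhMm=4 ttllhhmm=2
T_ ll hh M_ hits 18/256; gcd=2; 18÷2/256÷2 = 9/128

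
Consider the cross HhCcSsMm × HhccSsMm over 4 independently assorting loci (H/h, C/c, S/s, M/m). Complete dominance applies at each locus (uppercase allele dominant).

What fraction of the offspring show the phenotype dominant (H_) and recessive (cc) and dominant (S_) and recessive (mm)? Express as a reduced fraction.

P(H_ cc S_ mm) = 9/128

HhCcSsMm gametes: HCSM×1, HCSm×1, HCsM×1, HCsm×1, HcSM×1, HcSm×1, HcsM×1, Hcsm×1, hCSM×1, hCSm×1, hCsM×1, hCsm×1, hcSM×1, hcSm×1, hcsM×1, hcsm×1
HhccSsMm gametes: HcSM×2, HcSm×2, HcsM×2, Hcsm×2, hcSM×2, hcSm×2, hcsM×2, hcsm×2
HhCcSsMm×HhccSsMm grid (16·16=256): HHCcSSMM=2 HHCcSSMm=4 HHCcSSmm=2 HHCcSsMM=4 HHCcSsMm=8 HHCcSsmm=4 HHCcssMM=2 HHCcssMm=4 HHCcssmm=2 HHccSSMM=2 HHccSSMm=4 HHccSSmm=2 HHccSsMM=4 HHccSsMm=8 HHccSsmm=4 HHccssMM=2 HHccssMm=4 HHccssmm=2 HhCcSSMM=4 HhCcSSMm=8 HhCcSSmm=4 HhCcSsMM=8 HhCcSsMm=16 HhCcSsmm=8 HhCcssMM=4 HhCcssMm=8 HhCcssmm=4 HhccSSMM=4 HhccSSMm=8 HhccSSmm=4 HhccSsMM=8 HhccSsMm=16 HhccSsmm=8 HhccssMM=4 HhccssMm=8 Hhccssmm=4 hhCcSSMM=2 hhCcSSMm=4 hhCcSSmm=2 hhCcSsMM=4 hhCcSsMm=8 hhCcSsmm=4 hhCcssMM=2 hhCcssMm=4 hhCcssmm=2 hhccSSMM=2 hhccSSMm=4 hhccSSmm=2 hhccSsMM=4 hhccSsMm=8 hhccSsmm=4 hhccssMM=2 hhccssMm=4 hhccssmm=2
H_ cc S_ mm hits 18/256; gcd=2; 18÷2/256÷2 = 9/128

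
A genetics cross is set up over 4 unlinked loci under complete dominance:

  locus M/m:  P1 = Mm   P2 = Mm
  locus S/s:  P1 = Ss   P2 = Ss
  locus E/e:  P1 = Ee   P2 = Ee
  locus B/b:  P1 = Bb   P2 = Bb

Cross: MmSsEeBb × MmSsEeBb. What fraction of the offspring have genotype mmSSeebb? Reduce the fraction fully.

P(mmSSeebb) = 1/256

MmSsEeBb gametes: MSEB×1, MSEb×1, MSeB×1, MSeb×1, MsEB×1, MsEb×1, MseB×1, Mseb×1, mSEB×1, mSEb×1, mSeB×1, mSeb×1, msEB×1, msEb×1, mseB×1, mseb×1
MmSsEeBb gametes: MSEB×1, MSEb×1, MSeB×1, MSeb×1, MsEB×1, MsEb×1, MseB×1, Mseb×1, mSEB×1, mSEb×1, mSeB×1, mSeb×1, msEB×1, msEb×1, mseB×1, mseb×1
MmSsEeBb×MmSsEeBb grid (16·16=256): MMSSEEBB=1 MMSSEEBb=2 MMSSEEbb=1 MMSSEeBB=2 MMSSEeBb=4 MMSSEebb=2 MMSSeeBB=1 MMSSeeBb=2 MMSSeebb=1 MMSsEEBB=2 MMSsEEBb=4 MMSsEEbb=2 MMSsEeBB=4 MMSsEeBb=8 MMSsEebb=4 MMSseeBB=2 MMSseeBb=4 MMSseebb=2 MMssEEBB=1 MMssEEBb=2 MMssEEbb=1 MMssEeBB=2 MMssEeBb=4 MMssEebb=2 MMsseeBB=1 MMsseeBb=2 MMsseebb=1 MmSSEEBB=2 MmSSEEBb=4 MmSSEEbb=2 MmSSEeBB=4 MmSSEeBb=8 MmSSEebb=4 MmSSeeBB=2 MmSSeeBb=4 MmSSeebb=2 MmSsEEBB=4 MmSsEEBb=8 MmSsEEbb=4 MmSsEeBB=8 MmSsEeBb=16 MmSsEebb=8 MmSseeBB=4 MmSseeBb=8 MmSseebb=4 MmssEEBB=2 MmssEEBb=4 MmssEEbb=2 MmssEeBB=4 MmssEeBb=8 MmssEebb=4 MmsseeBB=2 MmsseeBb=4 Mmsseebb=2 mmSSEEBB=1 mmSSEEBb=2 mmSSEEbb=1 mmSSEeBB=2 mmSSEeBb=4 mmSSEebb=2 mmSSeeBB=1 mmSSeeBb=2 mmSSeebb=1 mmSsEEBB=2 mmSsEEBb=4 mmSsEEbb=2 mmSsEeBB=4 mmSsEeBb=8 mmSsEebb=4 mmSseeBB=2 mmSseeBb=4 mmSseebb=2 mmssEEBB=1 mmssEEBb=2 mmssEEbb=1 mmssEeBB=2 mmssEeBb=4 mmssEebb=2 mmsseeBB=1 mmsseeBb=2 mmsseebb=1
mmSSeebb hits 1/256; gcd=1; 1÷1/256÷1 = 1/256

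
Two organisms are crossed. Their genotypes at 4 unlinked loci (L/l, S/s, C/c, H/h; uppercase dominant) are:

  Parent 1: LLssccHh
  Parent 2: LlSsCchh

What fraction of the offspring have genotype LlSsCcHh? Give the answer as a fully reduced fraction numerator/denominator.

P(LlSsCcHh) = 1/16

LLssccHh gametes: LscH×8, Lsch×8
LlSsCchh gametes: LSCh×2, LSch×2, LsCh×2, Lsch×2, lSCh×2, lSch×2, lsCh×2, lsch×2
LLssccHh×LlSsCchh grid (16·16=256): LLSsCcHh=16 LLSsCchh=16 LLSsccHh=16 LLSscchh=16 LLssCcHh=16 LLssCchh=16 LLssccHh=16 LLsscchh=16 LlSsCcHh=16 LlSsCchh=16 LlSsccHh=16 LlSscchh=16 LlssCcHh=16 LlssCchh=16 LlssccHh=16 Llsscchh=16
LlSsCcHh hits 16/256; gcd=16; 16÷16/256÷16 = 1/16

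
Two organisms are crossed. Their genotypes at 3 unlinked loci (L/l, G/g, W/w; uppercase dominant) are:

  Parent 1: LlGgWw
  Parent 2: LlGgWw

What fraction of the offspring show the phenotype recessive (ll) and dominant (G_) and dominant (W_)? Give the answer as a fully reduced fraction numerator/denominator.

LlGgWw gametes: LGW×1, LGw×1, LgW×1, Lgw×1, lGW×1, lGw×1, lgW×1, lgw×1
LlGgWw gametes: LGW×1, LGw×1, LgW×1, Lgw×1, lGW×1, lGw×1, lgW×1, lgw×1
LlGgWw×LlGgWw grid (8·8=64): LLGGWW=1 LLGGWw=2 LLGGww=1 LLGgWW=2 LLGgWw=4 LLGgww=2 LLggWW=1 LLggWw=2 LLggww=1 LlGGWW=2 LlGGWw=4 LlGGww=2 LlGgWW=4 LlGgWw=8 LlGgww=4 LlggWW=2 LlggWw=4 Llggww=2 llGGWW=1 llGGWw=2 llGGww=1 llGgWW=2 llGgWw=4 llGgww=2 llggWW=1 llggWw=2 llggww=1
ll G_ W_ hits 9/64; gcd=1; 9÷1/64÷1 = 9/64

P(ll G_ W_) = 9/64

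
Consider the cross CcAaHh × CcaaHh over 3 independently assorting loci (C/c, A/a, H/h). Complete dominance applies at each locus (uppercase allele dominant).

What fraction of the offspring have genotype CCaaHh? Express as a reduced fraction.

P(CCaaHh) = 1/16

CcAaHh gametes: CAH×1, CAh×1, CaH×1, Cah×1, cAH×1, cAh×1, caH×1, cah×1
CcaaHh gametes: CaH×2, Cah×2, caH×2, cah×2
CcAaHh×CcaaHh grid (8·8=64): CCAaHH=2 CCAaHh=4 CCAahh=2 CCaaHH=2 CCaaHh=4 CCaahh=2 CcAaHH=4 CcAaHh=8 CcAahh=4 CcaaHH=4 CcaaHh=8 Ccaahh=4 ccAaHH=2 ccAaHh=4 ccAahh=2 ccaaHH=2 ccaaHh=4 ccaahh=2
CCaaHh hits 4/64; gcd=4; 4÷4/64÷4 = 1/16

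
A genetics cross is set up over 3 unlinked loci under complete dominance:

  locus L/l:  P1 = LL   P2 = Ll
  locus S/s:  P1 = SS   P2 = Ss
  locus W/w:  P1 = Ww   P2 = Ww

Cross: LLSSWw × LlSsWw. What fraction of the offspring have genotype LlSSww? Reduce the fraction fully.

LLSSWw gametes: LSW×4, LSw×4
LlSsWw gametes: LSW×1, LSw×1, LsW×1, Lsw×1, lSW×1, lSw×1, lsW×1, lsw×1
LLSSWw×LlSsWw grid (8·8=64): LLSSWW=4 LLSSWw=8 LLSSww=4 LLSsWW=4 LLSsWw=8 LLSsww=4 LlSSWW=4 LlSSWw=8 LlSSww=4 LlSsWW=4 LlSsWw=8 LlSsww=4
LlSSww hits 4/64; gcd=4; 4÷4/64÷4 = 1/16

P(LlSSww) = 1/16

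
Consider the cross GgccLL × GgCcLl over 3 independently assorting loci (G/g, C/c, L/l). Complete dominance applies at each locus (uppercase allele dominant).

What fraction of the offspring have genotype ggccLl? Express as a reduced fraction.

GgccLL gametes: GcL×4, gcL×4
GgCcLl gametes: GCL×1, GCl×1, GcL×1, Gcl×1, gCL×1, gCl×1, gcL×1, gcl×1
GgccLL×GgCcLl grid (8·8=64): GGCcLL=4 GGCcLl=4 GGccLL=4 GGccLl=4 GgCcLL=8 GgCcLl=8 GgccLL=8 GgccLl=8 ggCcLL=4 ggCcLl=4 ggccLL=4 ggccLl=4
ggccLl hits 4/64; gcd=4; 4÷4/64÷4 = 1/16

P(ggccLl) = 1/16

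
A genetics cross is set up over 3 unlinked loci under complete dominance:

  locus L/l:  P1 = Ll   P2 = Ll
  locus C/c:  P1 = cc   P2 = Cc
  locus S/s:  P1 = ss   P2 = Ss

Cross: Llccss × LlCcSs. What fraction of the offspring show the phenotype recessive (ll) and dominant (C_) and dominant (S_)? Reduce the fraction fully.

Llccss gametes: Lcs×4, lcs×4
LlCcSs gametes: LCS×1, LCs×1, LcS×1, Lcs×1, lCS×1, lCs×1, lcS×1, lcs×1
Llccss×LlCcSs grid (8·8=64): LLCcSs=4 LLCcss=4 LLccSs=4 LLccss=4 LlCcSs=8 LlCcss=8 LlccSs=8 Llccss=8 llCcSs=4 llCcss=4 llccSs=4 llccss=4
ll C_ S_ hits 4/64; gcd=4; 4÷4/64÷4 = 1/16

P(ll C_ S_) = 1/16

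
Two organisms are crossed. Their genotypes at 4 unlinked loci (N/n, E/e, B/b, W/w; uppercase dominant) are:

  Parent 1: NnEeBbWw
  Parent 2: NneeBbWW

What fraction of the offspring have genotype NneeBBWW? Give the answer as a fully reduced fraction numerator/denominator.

P(NneeBBWW) = 1/32

NnEeBbWw gametes: NEBW×1, NEBw×1, NEbW×1, NEbw×1, NeBW×1, NeBw×1, NebW×1, Nebw×1, nEBW×1, nEBw×1, nEbW×1, nEbw×1, neBW×1, neBw×1, nebW×1, nebw×1
NneeBbWW gametes: NeBW×4, NebW×4, neBW×4, nebW×4
NnEeBbWw×NneeBbWW grid (16·16=256): NNEeBBWW=4 NNEeBBWw=4 NNEeBbWW=8 NNEeBbWw=8 NNEebbWW=4 NNEebbWw=4 NNeeBBWW=4 NNeeBBWw=4 NNeeBbWW=8 NNeeBbWw=8 NNeebbWW=4 NNeebbWw=4 NnEeBBWW=8 NnEeBBWw=8 NnEeBbWW=16 NnEeBbWw=16 NnEebbWW=8 NnEebbWw=8 NneeBBWW=8 NneeBBWw=8 NneeBbWW=16 NneeBbWw=16 NneebbWW=8 NneebbWw=8 nnEeBBWW=4 nnEeBBWw=4 nnEeBbWW=8 nnEeBbWw=8 nnEebbWW=4 nnEebbWw=4 nneeBBWW=4 nneeBBWw=4 nneeBbWW=8 nneeBbWw=8 nneebbWW=4 nneebbWw=4
NneeBBWW hits 8/256; gcd=8; 8÷8/256÷8 = 1/32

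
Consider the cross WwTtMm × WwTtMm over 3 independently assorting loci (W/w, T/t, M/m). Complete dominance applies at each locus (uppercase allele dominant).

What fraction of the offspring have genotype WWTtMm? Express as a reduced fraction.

P(WWTtMm) = 1/16

WwTtMm gametes: WTM×1, WTm×1, WtM×1, Wtm×1, wTM×1, wTm×1, wtM×1, wtm×1
WwTtMm gametes: WTM×1, WTm×1, WtM×1, Wtm×1, wTM×1, wTm×1, wtM×1, wtm×1
WwTtMm×WwTtMm grid (8·8=64): WWTTMM=1 WWTTMm=2 WWTTmm=1 WWTtMM=2 WWTtMm=4 WWTtmm=2 WWttMM=1 WWttMm=2 WWttmm=1 WwTTMM=2 WwTTMm=4 WwTTmm=2 WwTtMM=4 WwTtMm=8 WwTtmm=4 WwttMM=2 WwttMm=4 Wwttmm=2 wwTTMM=1 wwTTMm=2 wwTTmm=1 wwTtMM=2 wwTtMm=4 wwTtmm=2 wwttMM=1 wwttMm=2 wwttmm=1
WWTtMm hits 4/64; gcd=4; 4÷4/64÷4 = 1/16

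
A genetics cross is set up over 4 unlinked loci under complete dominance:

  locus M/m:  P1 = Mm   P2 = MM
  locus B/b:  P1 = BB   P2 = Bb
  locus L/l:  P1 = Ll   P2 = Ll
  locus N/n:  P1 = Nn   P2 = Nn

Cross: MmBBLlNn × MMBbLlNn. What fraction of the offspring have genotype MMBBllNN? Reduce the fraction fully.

MmBBLlNn gametes: MBLN×2, MBLn×2, MBlN×2, MBln×2, mBLN×2, mBLn×2, mBlN×2, mBln×2
MMBbLlNn gametes: MBLN×2, MBLn×2, MBlN×2, MBln×2, MbLN×2, MbLn×2, MblN×2, Mbln×2
MmBBLlNn×MMBbLlNn grid (16·16=256): MMBBLLNN=4 MMBBLLNn=8 MMBBLLnn=4 MMBBLlNN=8 MMBBLlNn=16 MMBBLlnn=8 MMBBllNN=4 MMBBllNn=8 MMBBllnn=4 MMBbLLNN=4 MMBbLLNn=8 MMBbLLnn=4 MMBbLlNN=8 MMBbLlNn=16 MMBbLlnn=8 MMBbllNN=4 MMBbllNn=8 MMBbllnn=4 MmBBLLNN=4 MmBBLLNn=8 MmBBLLnn=4 MmBBLlNN=8 MmBBLlNn=16 MmBBLlnn=8 MmBBllNN=4 MmBBllNn=8 MmBBllnn=4 MmBbLLNN=4 MmBbLLNn=8 MmBbLLnn=4 MmBbLlNN=8 MmBbLlNn=16 MmBbLlnn=8 MmBbllNN=4 MmBbllNn=8 MmBbllnn=4
MMBBllNN hits 4/256; gcd=4; 4÷4/256÷4 = 1/64

P(MMBBllNN) = 1/64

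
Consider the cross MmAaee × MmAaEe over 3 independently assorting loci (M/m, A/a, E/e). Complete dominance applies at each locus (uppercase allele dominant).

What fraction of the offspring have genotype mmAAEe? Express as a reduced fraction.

MmAaee gametes: MAe×2, Mae×2, mAe×2, mae×2
MmAaEe gametes: MAE×1, MAe×1, MaE×1, Mae×1, mAE×1, mAe×1, maE×1, mae×1
MmAaee×MmAaEe grid (8·8=64): MMAAEe=2 MMAAee=2 MMAaEe=4 MMAaee=4 MMaaEe=2 MMaaee=2 MmAAEe=4 MmAAee=4 MmAaEe=8 MmAaee=8 MmaaEe=4 Mmaaee=4 mmAAEe=2 mmAAee=2 mmAaEe=4 mmAaee=4 mmaaEe=2 mmaaee=2
mmAAEe hits 2/64; gcd=2; 2÷2/64÷2 = 1/32

P(mmAAEe) = 1/32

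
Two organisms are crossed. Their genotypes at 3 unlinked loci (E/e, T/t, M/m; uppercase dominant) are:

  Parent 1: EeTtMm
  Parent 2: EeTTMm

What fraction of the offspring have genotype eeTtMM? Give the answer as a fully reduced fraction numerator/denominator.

EeTtMm gametes: ETM×1, ETm×1, EtM×1, Etm×1, eTM×1, eTm×1, etM×1, etm×1
EeTTMm gametes: ETM×2, ETm×2, eTM×2, eTm×2
EeTtMm×EeTTMm grid (8·8=64): EETTMM=2 EETTMm=4 EETTmm=2 EETtMM=2 EETtMm=4 EETtmm=2 EeTTMM=4 EeTTMm=8 EeTTmm=4 EeTtMM=4 EeTtMm=8 EeTtmm=4 eeTTMM=2 eeTTMm=4 eeTTmm=2 eeTtMM=2 eeTtMm=4 eeTtmm=2
eeTtMM hits 2/64; gcd=2; 2÷2/64÷2 = 1/32

P(eeTtMM) = 1/32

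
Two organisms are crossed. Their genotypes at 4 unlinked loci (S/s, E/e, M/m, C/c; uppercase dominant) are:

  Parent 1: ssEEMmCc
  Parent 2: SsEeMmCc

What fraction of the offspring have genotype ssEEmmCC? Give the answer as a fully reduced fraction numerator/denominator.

P(ssEEmmCC) = 1/64

ssEEMmCc gametes: sEMC×4, sEMc×4, sEmC×4, sEmc×4
SsEeMmCc gametes: SEMC×1, SEMc×1, SEmC×1, SEmc×1, SeMC×1, SeMc×1, SemC×1, Semc×1, sEMC×1, sEMc×1, sEmC×1, sEmc×1, seMC×1, seMc×1, semC×1, semc×1
ssEEMmCc×SsEeMmCc grid (16·16=256): SsEEMMCC=4 SsEEMMCc=8 SsEEMMcc=4 SsEEMmCC=8 SsEEMmCc=16 SsEEMmcc=8 SsEEmmCC=4 SsEEmmCc=8 SsEEmmcc=4 SsEeMMCC=4 SsEeMMCc=8 SsEeMMcc=4 SsEeMmCC=8 SsEeMmCc=16 SsEeMmcc=8 SsEemmCC=4 SsEemmCc=8 SsEemmcc=4 ssEEMMCC=4 ssEEMMCc=8 ssEEMMcc=4 ssEEMmCC=8 ssEEMmCc=16 ssEEMmcc=8 ssEEmmCC=4 ssEEmmCc=8 ssEEmmcc=4 ssEeMMCC=4 ssEeMMCc=8 ssEeMMcc=4 ssEeMmCC=8 ssEeMmCc=16 ssEeMmcc=8 ssEemmCC=4 ssEemmCc=8 ssEemmcc=4
ssEEmmCC hits 4/256; gcd=4; 4÷4/256÷4 = 1/64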